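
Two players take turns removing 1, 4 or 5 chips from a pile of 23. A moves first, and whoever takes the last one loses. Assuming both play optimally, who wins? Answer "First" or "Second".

First

Positions where the player to move wins (W) vs loses (L):
i:   0  1  2  3  4  5  6  7  8  9 10 11 12 13 14 15 16 17 18 19 20 21 22 23
     W  L  W  L  W  W  W  W  W  L  W  L  W  W  W  W  W  L  W  L  W  W  W  W
Position 23 is W, so the first player wins.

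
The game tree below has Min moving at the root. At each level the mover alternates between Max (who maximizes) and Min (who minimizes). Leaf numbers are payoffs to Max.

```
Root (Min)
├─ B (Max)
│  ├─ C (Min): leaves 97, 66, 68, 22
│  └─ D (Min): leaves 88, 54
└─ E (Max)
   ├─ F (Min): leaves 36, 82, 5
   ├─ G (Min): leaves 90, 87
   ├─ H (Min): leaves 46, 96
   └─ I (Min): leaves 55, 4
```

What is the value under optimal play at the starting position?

54

C (Min): min(97, 66, 68, 22) = 22
D (Min): min(88, 54) = 54
B (Max): max(22, 54) = 54
F (Min): min(36, 82, 5) = 5
G (Min): min(90, 87) = 87
H (Min): min(46, 96) = 46
I (Min): min(55, 4) = 4
E (Max): max(5, 87, 46, 4) = 87
Root (Min): min(54, 87) = 54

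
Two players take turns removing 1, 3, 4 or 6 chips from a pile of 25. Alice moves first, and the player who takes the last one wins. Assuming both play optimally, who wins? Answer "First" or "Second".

First

Compute winning (W) and losing (L) positions by backward induction:
i:   0  1  2  3  4  5  6  7  8  9 10 11 12 13 14 15 16 17 18 19 20 21 22 23 24 25
     L  W  L  W  W  W  W  L  W  L  W  W  W  W  L  W  L  W  W  W  W  L  W  L  W  W
Position 25 is W, so the first player wins.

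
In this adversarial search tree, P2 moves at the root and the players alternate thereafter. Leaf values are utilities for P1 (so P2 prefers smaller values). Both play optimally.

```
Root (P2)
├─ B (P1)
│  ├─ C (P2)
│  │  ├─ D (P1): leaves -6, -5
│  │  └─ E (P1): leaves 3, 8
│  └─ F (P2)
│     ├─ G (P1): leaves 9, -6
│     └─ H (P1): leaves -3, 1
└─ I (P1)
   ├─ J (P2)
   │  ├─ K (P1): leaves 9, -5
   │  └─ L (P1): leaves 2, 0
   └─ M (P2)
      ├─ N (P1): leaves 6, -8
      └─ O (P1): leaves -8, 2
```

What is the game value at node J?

K: max(9, -5) = 9
L: max(2, 0) = 2
J: min(9, 2) = 2

2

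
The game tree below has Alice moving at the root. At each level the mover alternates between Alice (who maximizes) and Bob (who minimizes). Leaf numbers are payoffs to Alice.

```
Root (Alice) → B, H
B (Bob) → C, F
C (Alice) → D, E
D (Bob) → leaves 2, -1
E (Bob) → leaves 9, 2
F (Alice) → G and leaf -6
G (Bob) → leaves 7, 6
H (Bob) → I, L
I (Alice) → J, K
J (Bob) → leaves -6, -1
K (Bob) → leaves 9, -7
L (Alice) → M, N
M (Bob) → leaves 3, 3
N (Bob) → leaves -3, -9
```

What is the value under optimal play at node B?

2

D: min(2, -1) = -1
E: min(9, 2) = 2
C: max(-1, 2) = 2
G: min(7, 6) = 6
F: max(6, -6) = 6
B: min(2, 6) = 2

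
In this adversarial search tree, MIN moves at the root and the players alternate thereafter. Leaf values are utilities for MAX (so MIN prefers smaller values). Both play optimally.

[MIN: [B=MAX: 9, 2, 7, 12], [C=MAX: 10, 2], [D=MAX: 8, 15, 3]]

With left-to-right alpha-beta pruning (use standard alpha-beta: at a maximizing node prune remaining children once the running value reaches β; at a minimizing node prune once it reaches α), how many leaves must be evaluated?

8

B [α=-∞,β=+∞]: v=12
C [α=-∞,β=12]: v=10
D [α=-∞,β=10]: v=15 after child 2 ≥ β → β-cutoff, skip 1
Root [α=-∞,β=+∞]: v=10
Leaves evaluated: 8 of 9.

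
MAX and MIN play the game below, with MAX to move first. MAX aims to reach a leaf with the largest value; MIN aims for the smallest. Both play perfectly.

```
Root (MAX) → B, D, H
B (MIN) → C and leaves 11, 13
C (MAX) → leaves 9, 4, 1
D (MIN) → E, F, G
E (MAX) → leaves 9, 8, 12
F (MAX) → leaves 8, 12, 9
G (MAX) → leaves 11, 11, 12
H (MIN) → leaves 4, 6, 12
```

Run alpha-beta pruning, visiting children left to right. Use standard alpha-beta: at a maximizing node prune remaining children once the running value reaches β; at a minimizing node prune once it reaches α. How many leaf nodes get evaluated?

C [α=-∞,β=+∞]: v=9
B [α=-∞,β=+∞]: v=9
E [α=9,β=+∞]: v=12
F [α=9,β=12]: v=12 after child 2 ≥ β → β-cutoff, skip 1
G [α=9,β=12]: v=12
D [α=9,β=+∞]: v=12
H [α=12,β=+∞]: v=4 after child 1 ≤ α → α-cutoff, skip 2
Root [α=-∞,β=+∞]: v=12
Leaves evaluated: 14 of 17.

14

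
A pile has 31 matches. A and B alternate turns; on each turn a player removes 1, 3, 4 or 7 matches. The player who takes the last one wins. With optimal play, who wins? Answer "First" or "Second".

Mark each pile size as W (mover wins) or L (mover loses):
i:   0  1  2  3  4  5  6  7  8  9 10 11 12 13 14 15 16 17 18 19 20 21 22 23 24 25 26 27 28 29 30 31
     L  W  L  W  W  W  W  W  L  W  L  W  W  W  W  W  L  W  L  W  W  W  W  W  L  W  L  W  W  W  W  W
Position 31 is W, so the first player wins.

First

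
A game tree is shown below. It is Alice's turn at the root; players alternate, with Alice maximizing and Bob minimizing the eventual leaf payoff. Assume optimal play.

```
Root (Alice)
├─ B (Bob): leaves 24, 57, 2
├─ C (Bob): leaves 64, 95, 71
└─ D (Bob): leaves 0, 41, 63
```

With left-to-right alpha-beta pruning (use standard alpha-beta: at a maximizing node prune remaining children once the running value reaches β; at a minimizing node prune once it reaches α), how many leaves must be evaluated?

B [α=-∞,β=+∞]: v=2
C [α=2,β=+∞]: v=64
D [α=64,β=+∞]: v=0 after child 1 ≤ α → α-cutoff, skip 2
Root [α=-∞,β=+∞]: v=64
Leaves evaluated: 7 of 9.

7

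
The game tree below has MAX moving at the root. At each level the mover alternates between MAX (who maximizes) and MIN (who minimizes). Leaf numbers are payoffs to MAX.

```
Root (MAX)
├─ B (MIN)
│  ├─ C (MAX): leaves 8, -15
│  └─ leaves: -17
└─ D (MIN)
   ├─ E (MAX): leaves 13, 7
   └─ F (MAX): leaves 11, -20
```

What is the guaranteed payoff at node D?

11

E: max(13, 7) = 13
F: max(11, -20) = 11
D: min(13, 11) = 11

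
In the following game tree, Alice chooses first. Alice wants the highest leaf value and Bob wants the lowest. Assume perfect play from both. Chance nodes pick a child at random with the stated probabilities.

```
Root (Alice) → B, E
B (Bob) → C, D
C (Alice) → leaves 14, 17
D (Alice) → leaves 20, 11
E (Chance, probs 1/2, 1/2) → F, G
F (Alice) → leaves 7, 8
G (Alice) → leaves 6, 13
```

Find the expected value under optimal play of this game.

C (Alice): max(14, 17) = 17
D (Alice): max(20, 11) = 20
B (Bob): min(17, 20) = 17
F (Alice): max(7, 8) = 8
G (Alice): max(6, 13) = 13
E (Chance): 1/2·8 + 1/2·13 = 10.5
Root (Alice): max(17, 10.5) = 17

17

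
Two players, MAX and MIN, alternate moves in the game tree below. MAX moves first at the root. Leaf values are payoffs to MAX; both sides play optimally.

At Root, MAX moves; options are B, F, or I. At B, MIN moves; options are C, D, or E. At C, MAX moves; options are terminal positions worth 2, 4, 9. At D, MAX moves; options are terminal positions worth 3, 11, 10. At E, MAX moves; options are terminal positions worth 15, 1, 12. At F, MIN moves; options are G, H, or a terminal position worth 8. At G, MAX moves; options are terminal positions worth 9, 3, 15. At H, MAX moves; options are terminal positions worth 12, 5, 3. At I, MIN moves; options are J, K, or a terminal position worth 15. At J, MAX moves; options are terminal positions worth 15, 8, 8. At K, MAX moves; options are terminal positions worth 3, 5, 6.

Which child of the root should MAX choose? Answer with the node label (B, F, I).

B

C (MAX): max(2, 4, 9) = 9
D (MAX): max(3, 11, 10) = 11
E (MAX): max(15, 1, 12) = 15
B (MIN): min(9, 11, 15) = 9
G (MAX): max(9, 3, 15) = 15
H (MAX): max(12, 5, 3) = 12
F (MIN): min(15, 12, 8) = 8
J (MAX): max(15, 8, 8) = 15
K (MAX): max(3, 5, 6) = 6
I (MIN): min(15, 6, 15) = 6
Root (MAX): max(9, 8, 6) = 9
MAX picks the child with the highest value: B (value 9).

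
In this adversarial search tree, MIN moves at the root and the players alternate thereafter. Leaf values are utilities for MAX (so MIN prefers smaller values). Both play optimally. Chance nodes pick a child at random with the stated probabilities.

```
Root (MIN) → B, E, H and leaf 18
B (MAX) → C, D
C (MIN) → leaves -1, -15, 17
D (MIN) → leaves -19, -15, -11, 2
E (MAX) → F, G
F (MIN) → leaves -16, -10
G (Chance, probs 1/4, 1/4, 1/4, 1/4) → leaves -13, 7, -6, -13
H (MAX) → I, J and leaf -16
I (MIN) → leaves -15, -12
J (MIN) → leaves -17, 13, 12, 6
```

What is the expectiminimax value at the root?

-15

C (MIN): min(-1, -15, 17) = -15
D (MIN): min(-19, -15, -11, 2) = -19
B (MAX): max(-15, -19) = -15
F (MIN): min(-16, -10) = -16
G (Chance): 1/4·-13 + 1/4·7 + 1/4·-6 + 1/4·-13 = -6.25
E (MAX): max(-16, -6.25) = -6.25
I (MIN): min(-15, -12) = -15
J (MIN): min(-17, 13, 12, 6) = -17
H (MAX): max(-15, -17, -16) = -15
Root (MIN): min(-15, -6.25, -15, 18) = -15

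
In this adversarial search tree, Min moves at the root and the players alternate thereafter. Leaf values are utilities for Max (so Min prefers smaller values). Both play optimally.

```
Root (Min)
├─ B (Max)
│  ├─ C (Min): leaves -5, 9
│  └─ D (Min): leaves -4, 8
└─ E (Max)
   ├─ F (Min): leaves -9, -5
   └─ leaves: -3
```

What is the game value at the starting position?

C (Min): min(-5, 9) = -5
D (Min): min(-4, 8) = -4
B (Max): max(-5, -4) = -4
F (Min): min(-9, -5) = -9
E (Max): max(-9, -3) = -3
Root (Min): min(-4, -3) = -4

-4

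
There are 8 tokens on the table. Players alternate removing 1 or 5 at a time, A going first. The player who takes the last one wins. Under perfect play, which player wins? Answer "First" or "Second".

i:   0  1  2  3  4  5  6  7  8
     L  W  L  W  L  W  L  W  L
Position 8 is L, so the second player wins.

Second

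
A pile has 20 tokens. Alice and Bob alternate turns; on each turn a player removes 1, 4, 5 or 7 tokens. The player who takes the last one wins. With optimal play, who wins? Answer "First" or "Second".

W/L table (W = player to move can force a win):
i:   0  1  2  3  4  5  6  7  8  9 10 11 12 13 14 15 16 17 18 19 20
     L  W  L  W  W  W  W  W  L  W  L  W  W  W  W  W  L  W  L  W  W
Position 20 is W, so the first player wins.

First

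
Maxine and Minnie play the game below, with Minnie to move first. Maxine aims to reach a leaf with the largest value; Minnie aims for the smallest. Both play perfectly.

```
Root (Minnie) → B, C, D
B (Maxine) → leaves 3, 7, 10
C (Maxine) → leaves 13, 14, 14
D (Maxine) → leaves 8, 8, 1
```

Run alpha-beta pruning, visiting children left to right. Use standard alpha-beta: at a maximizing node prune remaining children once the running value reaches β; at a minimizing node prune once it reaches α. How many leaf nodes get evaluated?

7

B [α=-∞,β=+∞]: v=10
C [α=-∞,β=10]: v=13 after child 1 ≥ β → β-cutoff, skip 2
D [α=-∞,β=10]: v=8
Root [α=-∞,β=+∞]: v=8
Leaves evaluated: 7 of 9.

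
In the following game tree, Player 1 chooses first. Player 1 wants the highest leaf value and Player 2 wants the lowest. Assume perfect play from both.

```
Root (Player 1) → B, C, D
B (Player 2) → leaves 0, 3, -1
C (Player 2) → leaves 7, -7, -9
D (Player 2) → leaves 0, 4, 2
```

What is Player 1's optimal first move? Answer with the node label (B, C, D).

B (Player 2): min(0, 3, -1) = -1
C (Player 2): min(7, -7, -9) = -9
D (Player 2): min(0, 4, 2) = 0
Root (Player 1): max(-1, -9, 0) = 0
Player 1 picks the child with the highest value: D (value 0).

D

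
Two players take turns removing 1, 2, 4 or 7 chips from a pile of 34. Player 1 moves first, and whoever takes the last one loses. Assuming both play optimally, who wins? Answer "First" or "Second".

Compute winning (W) and losing (L) positions by backward induction:
i:   0  1  2  3  4  5  6  7  8  9 10 11 12 13 14 15 16 17 18 19 20 21 22 23 24 25 26 27 28 29 30 31 32 33 34
     W  L  W  W  L  W  W  L  W  W  L  W  W  L  W  W  L  W  W  L  W  W  L  W  W  L  W  W  L  W  W  L  W  W  L
Position 34 is L, so the second player wins.

Second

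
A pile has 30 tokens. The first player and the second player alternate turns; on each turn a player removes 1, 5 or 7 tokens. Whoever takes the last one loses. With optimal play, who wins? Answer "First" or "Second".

First

Positions where the player to move wins (W) vs loses (L):
i:   0  1  2  3  4  5  6  7  8  9 10 11 12 13 14 15 16 17 18 19 20 21 22 23 24 25 26 27 28 29 30
     W  L  W  L  W  L  W  L  W  L  W  L  W  L  W  L  W  L  W  L  W  L  W  L  W  L  W  L  W  L  W
Position 30 is W, so the first player wins.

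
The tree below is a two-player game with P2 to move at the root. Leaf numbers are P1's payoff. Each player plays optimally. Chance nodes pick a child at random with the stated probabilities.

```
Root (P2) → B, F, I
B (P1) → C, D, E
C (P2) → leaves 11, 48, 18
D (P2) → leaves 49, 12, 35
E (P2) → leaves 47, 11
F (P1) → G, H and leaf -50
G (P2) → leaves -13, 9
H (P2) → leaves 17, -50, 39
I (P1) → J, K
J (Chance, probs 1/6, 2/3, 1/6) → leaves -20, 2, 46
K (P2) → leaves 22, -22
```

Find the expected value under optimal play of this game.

-13

C (P2): min(11, 48, 18) = 11
D (P2): min(49, 12, 35) = 12
E (P2): min(47, 11) = 11
B (P1): max(11, 12, 11) = 12
G (P2): min(-13, 9) = -13
H (P2): min(17, -50, 39) = -50
F (P1): max(-13, -50, -50) = -13
J (Chance): 1/6·-20 + 2/3·2 + 1/6·46 = 5.67
K (P2): min(22, -22) = -22
I (P1): max(5.67, -22) = 5.67
Root (P2): min(12, -13, 5.67) = -13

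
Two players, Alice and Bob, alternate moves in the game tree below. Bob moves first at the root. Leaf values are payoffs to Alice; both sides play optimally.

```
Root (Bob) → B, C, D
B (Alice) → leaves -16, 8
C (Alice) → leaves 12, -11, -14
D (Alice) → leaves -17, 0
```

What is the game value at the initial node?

B (Alice): max(-16, 8) = 8
C (Alice): max(12, -11, -14) = 12
D (Alice): max(-17, 0) = 0
Root (Bob): min(8, 12, 0) = 0

0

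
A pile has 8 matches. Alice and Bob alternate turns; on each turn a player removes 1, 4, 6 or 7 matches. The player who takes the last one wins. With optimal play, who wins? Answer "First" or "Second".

First

i:   0  1  2  3  4  5  6  7  8
     L  W  L  W  W  L  W  W  W
Position 8 is W, so the first player wins.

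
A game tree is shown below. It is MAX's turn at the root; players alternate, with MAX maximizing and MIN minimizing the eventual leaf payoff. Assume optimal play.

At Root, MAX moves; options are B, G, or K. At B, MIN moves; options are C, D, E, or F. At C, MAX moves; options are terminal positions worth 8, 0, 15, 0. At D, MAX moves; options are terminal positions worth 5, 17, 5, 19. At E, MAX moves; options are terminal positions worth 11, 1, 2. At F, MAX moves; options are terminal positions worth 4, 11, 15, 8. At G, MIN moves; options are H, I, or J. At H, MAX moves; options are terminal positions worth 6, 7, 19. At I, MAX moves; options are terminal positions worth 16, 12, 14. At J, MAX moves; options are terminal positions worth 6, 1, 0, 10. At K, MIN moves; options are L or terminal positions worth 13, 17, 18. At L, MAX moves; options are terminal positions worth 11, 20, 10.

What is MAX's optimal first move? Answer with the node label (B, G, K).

C (MAX): max(8, 0, 15, 0) = 15
D (MAX): max(5, 17, 5, 19) = 19
E (MAX): max(11, 1, 2) = 11
F (MAX): max(4, 11, 15, 8) = 15
B (MIN): min(15, 19, 11, 15) = 11
H (MAX): max(6, 7, 19) = 19
I (MAX): max(16, 12, 14) = 16
J (MAX): max(6, 1, 0, 10) = 10
G (MIN): min(19, 16, 10) = 10
L (MAX): max(11, 20, 10) = 20
K (MIN): min(20, 13, 17, 18) = 13
Root (MAX): max(11, 10, 13) = 13
MAX picks the child with the highest value: K (value 13).

K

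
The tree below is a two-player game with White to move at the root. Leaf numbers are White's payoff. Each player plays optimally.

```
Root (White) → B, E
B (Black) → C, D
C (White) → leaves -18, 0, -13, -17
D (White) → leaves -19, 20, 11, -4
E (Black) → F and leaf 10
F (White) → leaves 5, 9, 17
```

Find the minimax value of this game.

10

C (White): max(-18, 0, -13, -17) = 0
D (White): max(-19, 20, 11, -4) = 20
B (Black): min(0, 20) = 0
F (White): max(5, 9, 17) = 17
E (Black): min(17, 10) = 10
Root (White): max(0, 10) = 10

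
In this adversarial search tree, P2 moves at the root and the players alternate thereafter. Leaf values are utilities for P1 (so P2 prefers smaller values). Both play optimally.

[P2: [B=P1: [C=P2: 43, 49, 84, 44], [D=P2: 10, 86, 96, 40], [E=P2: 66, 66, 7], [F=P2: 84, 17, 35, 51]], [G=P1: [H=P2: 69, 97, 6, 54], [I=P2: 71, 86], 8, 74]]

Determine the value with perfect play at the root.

C (P2): min(43, 49, 84, 44) = 43
D (P2): min(10, 86, 96, 40) = 10
E (P2): min(66, 66, 7) = 7
F (P2): min(84, 17, 35, 51) = 17
B (P1): max(43, 10, 7, 17) = 43
H (P2): min(69, 97, 6, 54) = 6
I (P2): min(71, 86) = 71
G (P1): max(6, 71, 8, 74) = 74
Root (P2): min(43, 74) = 43

43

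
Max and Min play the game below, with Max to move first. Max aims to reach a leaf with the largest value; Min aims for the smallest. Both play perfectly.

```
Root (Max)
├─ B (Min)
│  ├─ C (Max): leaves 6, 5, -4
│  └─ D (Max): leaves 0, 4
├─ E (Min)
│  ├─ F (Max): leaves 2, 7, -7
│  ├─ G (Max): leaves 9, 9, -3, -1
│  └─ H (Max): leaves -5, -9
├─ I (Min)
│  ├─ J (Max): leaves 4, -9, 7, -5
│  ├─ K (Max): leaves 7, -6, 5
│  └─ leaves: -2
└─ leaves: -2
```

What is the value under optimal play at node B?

4

C: max(6, 5, -4) = 6
D: max(0, 4) = 4
B: min(6, 4) = 4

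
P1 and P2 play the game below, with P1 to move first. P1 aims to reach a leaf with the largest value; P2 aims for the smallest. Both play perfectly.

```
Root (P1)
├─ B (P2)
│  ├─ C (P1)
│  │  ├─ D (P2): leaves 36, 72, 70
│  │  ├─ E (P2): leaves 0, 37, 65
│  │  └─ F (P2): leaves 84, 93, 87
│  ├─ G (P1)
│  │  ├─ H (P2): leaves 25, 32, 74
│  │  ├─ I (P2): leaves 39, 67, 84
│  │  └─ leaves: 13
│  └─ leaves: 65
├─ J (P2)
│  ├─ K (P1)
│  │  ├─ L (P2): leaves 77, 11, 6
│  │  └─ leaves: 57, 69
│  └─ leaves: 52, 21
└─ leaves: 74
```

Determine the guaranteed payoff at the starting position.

D (P2): min(36, 72, 70) = 36
E (P2): min(0, 37, 65) = 0
F (P2): min(84, 93, 87) = 84
C (P1): max(36, 0, 84) = 84
H (P2): min(25, 32, 74) = 25
I (P2): min(39, 67, 84) = 39
G (P1): max(25, 39, 13) = 39
B (P2): min(84, 39, 65) = 39
L (P2): min(77, 11, 6) = 6
K (P1): max(6, 57, 69) = 69
J (P2): min(69, 52, 21) = 21
Root (P1): max(39, 21, 74) = 74

74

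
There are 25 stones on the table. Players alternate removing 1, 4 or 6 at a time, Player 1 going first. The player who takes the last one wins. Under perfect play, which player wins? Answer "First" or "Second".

Second

Mark each pile size as W (mover wins) or L (mover loses):
i:   0  1  2  3  4  5  6  7  8  9 10 11 12 13 14 15 16 17 18 19 20 21 22 23 24 25
     L  W  L  W  W  L  W  L  W  W  L  W  L  W  W  L  W  L  W  W  L  W  L  W  W  L
Position 25 is L, so the second player wins.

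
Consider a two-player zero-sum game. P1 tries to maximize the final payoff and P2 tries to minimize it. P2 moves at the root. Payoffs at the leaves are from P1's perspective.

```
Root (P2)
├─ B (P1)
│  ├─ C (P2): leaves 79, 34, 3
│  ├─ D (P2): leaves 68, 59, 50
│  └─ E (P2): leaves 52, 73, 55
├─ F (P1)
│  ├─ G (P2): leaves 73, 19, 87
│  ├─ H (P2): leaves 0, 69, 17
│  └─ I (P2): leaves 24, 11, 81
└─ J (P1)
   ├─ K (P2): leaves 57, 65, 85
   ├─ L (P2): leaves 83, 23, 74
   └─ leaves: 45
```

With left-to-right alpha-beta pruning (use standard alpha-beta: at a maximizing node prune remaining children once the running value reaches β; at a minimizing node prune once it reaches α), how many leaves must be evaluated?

C [α=-∞,β=+∞]: v=3
D [α=3,β=+∞]: v=50
E [α=50,β=+∞]: v=52
B [α=-∞,β=+∞]: v=52
G [α=-∞,β=52]: v=19
H [α=19,β=52]: v=0 after child 1 ≤ α → α-cutoff, skip 2
I [α=19,β=52]: v=11 after child 2 ≤ α → α-cutoff, skip 1
F [α=-∞,β=52]: v=19
K [α=-∞,β=19]: v=57
J [α=-∞,β=19]: v=57 after child 1 ≥ β → β-cutoff, skip 2
Root [α=-∞,β=+∞]: v=19
Leaves evaluated: 18 of 25.

18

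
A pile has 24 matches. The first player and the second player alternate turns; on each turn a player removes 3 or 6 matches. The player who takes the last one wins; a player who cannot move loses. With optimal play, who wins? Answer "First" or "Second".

First

Mark each pile size as W (mover wins) or L (mover loses):
i:   0  1  2  3  4  5  6  7  8  9 10 11 12 13 14 15 16 17 18 19 20 21 22 23 24
     L  L  L  W  W  W  W  W  W  L  L  L  W  W  W  W  W  W  L  L  L  W  W  W  W
Position 24 is W, so the first player wins.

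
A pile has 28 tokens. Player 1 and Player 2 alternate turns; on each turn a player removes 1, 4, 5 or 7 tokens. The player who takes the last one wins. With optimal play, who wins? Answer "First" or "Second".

Compute winning (W) and losing (L) positions by backward induction:
i:   0  1  2  3  4  5  6  7  8  9 10 11 12 13 14 15 16 17 18 19 20 21 22 23 24 25 26 27 28
     L  W  L  W  W  W  W  W  L  W  L  W  W  W  W  W  L  W  L  W  W  W  W  W  L  W  L  W  W
Position 28 is W, so the first player wins.

First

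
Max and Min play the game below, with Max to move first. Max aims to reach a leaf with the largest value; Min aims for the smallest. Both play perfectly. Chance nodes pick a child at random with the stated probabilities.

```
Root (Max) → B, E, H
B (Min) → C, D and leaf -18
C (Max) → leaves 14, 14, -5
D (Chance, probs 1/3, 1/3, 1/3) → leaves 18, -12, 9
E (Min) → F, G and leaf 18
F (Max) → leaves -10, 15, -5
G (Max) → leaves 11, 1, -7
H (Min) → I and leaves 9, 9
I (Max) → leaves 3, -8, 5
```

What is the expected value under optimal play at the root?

C (Max): max(14, 14, -5) = 14
D (Chance): 1/3·18 + 1/3·-12 + 1/3·9 = 5
B (Min): min(14, 5, -18) = -18
F (Max): max(-10, 15, -5) = 15
G (Max): max(11, 1, -7) = 11
E (Min): min(15, 11, 18) = 11
I (Max): max(3, -8, 5) = 5
H (Min): min(5, 9, 9) = 5
Root (Max): max(-18, 11, 5) = 11

11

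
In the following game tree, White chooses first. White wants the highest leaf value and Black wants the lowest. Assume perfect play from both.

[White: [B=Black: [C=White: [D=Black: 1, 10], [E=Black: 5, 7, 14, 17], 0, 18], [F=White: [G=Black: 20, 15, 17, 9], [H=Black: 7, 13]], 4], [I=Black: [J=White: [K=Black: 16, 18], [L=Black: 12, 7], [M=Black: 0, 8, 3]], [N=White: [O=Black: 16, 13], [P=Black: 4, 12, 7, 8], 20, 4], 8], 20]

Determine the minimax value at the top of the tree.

20

D (Black): min(1, 10) = 1
E (Black): min(5, 7, 14, 17) = 5
C (White): max(1, 5, 0, 18) = 18
G (Black): min(20, 15, 17, 9) = 9
H (Black): min(7, 13) = 7
F (White): max(9, 7) = 9
B (Black): min(18, 9, 4) = 4
K (Black): min(16, 18) = 16
L (Black): min(12, 7) = 7
M (Black): min(0, 8, 3) = 0
J (White): max(16, 7, 0) = 16
O (Black): min(16, 13) = 13
P (Black): min(4, 12, 7, 8) = 4
N (White): max(13, 4, 20, 4) = 20
I (Black): min(16, 20, 8) = 8
Root (White): max(4, 8, 20) = 20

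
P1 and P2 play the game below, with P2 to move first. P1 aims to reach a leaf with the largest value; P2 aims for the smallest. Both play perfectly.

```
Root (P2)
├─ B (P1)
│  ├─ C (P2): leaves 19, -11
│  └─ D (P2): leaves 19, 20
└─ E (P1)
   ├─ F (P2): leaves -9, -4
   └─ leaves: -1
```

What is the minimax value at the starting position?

-1

C (P2): min(19, -11) = -11
D (P2): min(19, 20) = 19
B (P1): max(-11, 19) = 19
F (P2): min(-9, -4) = -9
E (P1): max(-9, -1) = -1
Root (P2): min(19, -1) = -1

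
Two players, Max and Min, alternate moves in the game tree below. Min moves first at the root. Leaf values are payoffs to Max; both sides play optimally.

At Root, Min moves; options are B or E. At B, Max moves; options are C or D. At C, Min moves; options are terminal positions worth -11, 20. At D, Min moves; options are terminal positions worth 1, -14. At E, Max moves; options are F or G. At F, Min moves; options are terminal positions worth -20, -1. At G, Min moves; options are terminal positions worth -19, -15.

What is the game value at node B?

-11

C: min(-11, 20) = -11
D: min(1, -14) = -14
B: max(-11, -14) = -11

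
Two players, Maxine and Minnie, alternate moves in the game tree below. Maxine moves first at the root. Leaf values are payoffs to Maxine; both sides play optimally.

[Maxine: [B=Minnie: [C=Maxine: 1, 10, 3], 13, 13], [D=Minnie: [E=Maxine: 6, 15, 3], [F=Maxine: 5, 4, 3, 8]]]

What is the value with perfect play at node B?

10

C: max(1, 10, 3) = 10
B: min(10, 13, 13) = 10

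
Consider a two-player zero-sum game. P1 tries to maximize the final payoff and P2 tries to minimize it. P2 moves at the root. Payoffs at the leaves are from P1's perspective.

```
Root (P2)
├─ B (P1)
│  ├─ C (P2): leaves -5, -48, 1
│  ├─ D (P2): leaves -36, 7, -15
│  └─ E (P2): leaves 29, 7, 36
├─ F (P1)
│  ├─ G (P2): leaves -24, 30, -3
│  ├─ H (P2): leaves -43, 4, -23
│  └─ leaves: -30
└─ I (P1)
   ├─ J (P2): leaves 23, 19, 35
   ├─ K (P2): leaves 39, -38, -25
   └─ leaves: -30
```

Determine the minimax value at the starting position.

C (P2): min(-5, -48, 1) = -48
D (P2): min(-36, 7, -15) = -36
E (P2): min(29, 7, 36) = 7
B (P1): max(-48, -36, 7) = 7
G (P2): min(-24, 30, -3) = -24
H (P2): min(-43, 4, -23) = -43
F (P1): max(-24, -43, -30) = -24
J (P2): min(23, 19, 35) = 19
K (P2): min(39, -38, -25) = -38
I (P1): max(19, -38, -30) = 19
Root (P2): min(7, -24, 19) = -24

-24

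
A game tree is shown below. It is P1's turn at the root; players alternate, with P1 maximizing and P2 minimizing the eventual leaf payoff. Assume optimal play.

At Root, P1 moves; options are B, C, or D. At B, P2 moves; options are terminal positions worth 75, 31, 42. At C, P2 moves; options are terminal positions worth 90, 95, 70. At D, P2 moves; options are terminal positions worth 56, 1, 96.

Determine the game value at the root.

B (P2): min(75, 31, 42) = 31
C (P2): min(90, 95, 70) = 70
D (P2): min(56, 1, 96) = 1
Root (P1): max(31, 70, 1) = 70

70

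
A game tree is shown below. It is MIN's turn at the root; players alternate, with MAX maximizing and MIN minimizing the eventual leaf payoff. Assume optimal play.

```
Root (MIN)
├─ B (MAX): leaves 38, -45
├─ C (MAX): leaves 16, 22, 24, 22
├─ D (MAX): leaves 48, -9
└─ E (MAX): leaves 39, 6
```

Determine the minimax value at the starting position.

B (MAX): max(38, -45) = 38
C (MAX): max(16, 22, 24, 22) = 24
D (MAX): max(48, -9) = 48
E (MAX): max(39, 6) = 39
Root (MIN): min(38, 24, 48, 39) = 24

24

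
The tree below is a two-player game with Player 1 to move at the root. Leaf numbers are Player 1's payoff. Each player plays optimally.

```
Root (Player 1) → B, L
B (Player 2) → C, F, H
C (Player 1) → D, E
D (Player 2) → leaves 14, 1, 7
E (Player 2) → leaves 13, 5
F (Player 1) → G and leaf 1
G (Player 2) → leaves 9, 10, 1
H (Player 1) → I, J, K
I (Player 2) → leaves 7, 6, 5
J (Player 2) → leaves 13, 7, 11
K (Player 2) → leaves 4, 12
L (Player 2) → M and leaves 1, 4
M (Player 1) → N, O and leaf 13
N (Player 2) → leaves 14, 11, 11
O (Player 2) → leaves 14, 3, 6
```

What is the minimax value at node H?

7

I: min(7, 6, 5) = 5
J: min(13, 7, 11) = 7
K: min(4, 12) = 4
H: max(5, 7, 4) = 7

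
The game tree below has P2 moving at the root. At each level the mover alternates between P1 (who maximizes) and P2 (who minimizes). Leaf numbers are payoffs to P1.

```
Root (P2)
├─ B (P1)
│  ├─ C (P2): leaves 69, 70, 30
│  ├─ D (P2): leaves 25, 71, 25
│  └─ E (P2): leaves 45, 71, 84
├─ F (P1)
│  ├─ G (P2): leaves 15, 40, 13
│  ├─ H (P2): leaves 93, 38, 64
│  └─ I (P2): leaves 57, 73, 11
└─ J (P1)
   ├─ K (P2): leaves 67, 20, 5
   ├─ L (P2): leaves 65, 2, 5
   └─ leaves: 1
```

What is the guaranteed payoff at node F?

G: min(15, 40, 13) = 13
H: min(93, 38, 64) = 38
I: min(57, 73, 11) = 11
F: max(13, 38, 11) = 38

38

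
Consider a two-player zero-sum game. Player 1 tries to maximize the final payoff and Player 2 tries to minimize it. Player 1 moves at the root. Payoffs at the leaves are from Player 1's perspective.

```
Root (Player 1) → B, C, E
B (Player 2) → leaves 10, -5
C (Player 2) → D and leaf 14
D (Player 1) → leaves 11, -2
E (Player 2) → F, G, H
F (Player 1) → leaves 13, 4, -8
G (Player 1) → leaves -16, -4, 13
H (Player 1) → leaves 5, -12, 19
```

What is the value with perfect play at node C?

D: max(11, -2) = 11
C: min(11, 14) = 11

11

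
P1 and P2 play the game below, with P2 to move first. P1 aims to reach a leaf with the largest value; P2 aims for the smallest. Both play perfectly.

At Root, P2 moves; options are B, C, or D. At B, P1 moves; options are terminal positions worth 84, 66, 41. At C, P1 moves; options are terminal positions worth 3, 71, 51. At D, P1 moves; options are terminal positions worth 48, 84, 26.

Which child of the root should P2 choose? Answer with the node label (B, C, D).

C

B (P1): max(84, 66, 41) = 84
C (P1): max(3, 71, 51) = 71
D (P1): max(48, 84, 26) = 84
Root (P2): min(84, 71, 84) = 71
P2 picks the child with the lowest value: C (value 71).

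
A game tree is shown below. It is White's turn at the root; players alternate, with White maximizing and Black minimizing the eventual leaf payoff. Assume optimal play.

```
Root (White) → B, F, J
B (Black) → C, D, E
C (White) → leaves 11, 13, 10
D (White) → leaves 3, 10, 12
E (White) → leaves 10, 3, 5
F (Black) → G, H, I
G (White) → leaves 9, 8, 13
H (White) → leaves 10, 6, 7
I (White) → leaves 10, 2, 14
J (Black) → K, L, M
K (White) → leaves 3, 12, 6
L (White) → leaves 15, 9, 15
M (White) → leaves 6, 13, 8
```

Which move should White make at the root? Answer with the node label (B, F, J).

C (White): max(11, 13, 10) = 13
D (White): max(3, 10, 12) = 12
E (White): max(10, 3, 5) = 10
B (Black): min(13, 12, 10) = 10
G (White): max(9, 8, 13) = 13
H (White): max(10, 6, 7) = 10
I (White): max(10, 2, 14) = 14
F (Black): min(13, 10, 14) = 10
K (White): max(3, 12, 6) = 12
L (White): max(15, 9, 15) = 15
M (White): max(6, 13, 8) = 13
J (Black): min(12, 15, 13) = 12
Root (White): max(10, 10, 12) = 12
White picks the child with the highest value: J (value 12).

J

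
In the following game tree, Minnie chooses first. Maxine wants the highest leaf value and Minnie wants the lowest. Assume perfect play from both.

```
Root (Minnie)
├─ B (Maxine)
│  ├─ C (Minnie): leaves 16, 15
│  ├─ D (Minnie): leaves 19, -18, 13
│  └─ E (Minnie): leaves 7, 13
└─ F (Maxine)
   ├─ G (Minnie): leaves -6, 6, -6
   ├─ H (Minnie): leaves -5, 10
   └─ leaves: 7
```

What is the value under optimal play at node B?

C: min(16, 15) = 15
D: min(19, -18, 13) = -18
E: min(7, 13) = 7
B: max(15, -18, 7) = 15

15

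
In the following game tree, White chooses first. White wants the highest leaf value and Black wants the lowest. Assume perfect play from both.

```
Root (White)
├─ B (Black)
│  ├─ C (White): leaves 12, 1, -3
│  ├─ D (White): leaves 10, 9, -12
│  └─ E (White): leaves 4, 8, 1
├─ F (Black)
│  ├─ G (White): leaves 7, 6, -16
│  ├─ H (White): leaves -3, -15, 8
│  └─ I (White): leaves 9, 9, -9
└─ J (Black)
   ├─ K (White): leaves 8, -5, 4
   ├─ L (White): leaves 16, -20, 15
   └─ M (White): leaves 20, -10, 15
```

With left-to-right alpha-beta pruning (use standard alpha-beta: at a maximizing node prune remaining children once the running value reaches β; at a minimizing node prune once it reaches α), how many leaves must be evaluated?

C [α=-∞,β=+∞]: v=12
D [α=-∞,β=12]: v=10
E [α=-∞,β=10]: v=8
B [α=-∞,β=+∞]: v=8
G [α=8,β=+∞]: v=7
F [α=8,β=+∞]: v=7 after child 1 ≤ α → α-cutoff, skip 2
K [α=8,β=+∞]: v=8
J [α=8,β=+∞]: v=8 after child 1 ≤ α → α-cutoff, skip 2
Root [α=-∞,β=+∞]: v=8
Leaves evaluated: 15 of 27.

15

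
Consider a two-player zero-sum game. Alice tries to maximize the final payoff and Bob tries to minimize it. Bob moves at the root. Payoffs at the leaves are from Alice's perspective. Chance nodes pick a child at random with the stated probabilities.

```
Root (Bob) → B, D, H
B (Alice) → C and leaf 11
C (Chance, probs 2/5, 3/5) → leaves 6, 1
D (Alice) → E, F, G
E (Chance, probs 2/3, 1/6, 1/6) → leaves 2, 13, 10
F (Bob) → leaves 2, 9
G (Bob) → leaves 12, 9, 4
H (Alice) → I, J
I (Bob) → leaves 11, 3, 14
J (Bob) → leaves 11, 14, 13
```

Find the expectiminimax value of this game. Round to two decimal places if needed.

C (Chance): 2/5·6 + 3/5·1 = 3
B (Alice): max(3, 11) = 11
E (Chance): 2/3·2 + 1/6·13 + 1/6·10 = 5.17
F (Bob): min(2, 9) = 2
G (Bob): min(12, 9, 4) = 4
D (Alice): max(5.17, 2, 4) = 5.17
I (Bob): min(11, 3, 14) = 3
J (Bob): min(11, 14, 13) = 11
H (Alice): max(3, 11) = 11
Root (Bob): min(11, 5.17, 11) = 5.17

5.17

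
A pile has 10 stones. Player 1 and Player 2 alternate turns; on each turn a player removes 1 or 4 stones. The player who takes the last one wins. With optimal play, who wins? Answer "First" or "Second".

Second

Positions where the player to move wins (W) vs loses (L):
i:   0  1  2  3  4  5  6  7  8  9 10
     L  W  L  W  W  L  W  L  W  W  L
Position 10 is L, so the second player wins.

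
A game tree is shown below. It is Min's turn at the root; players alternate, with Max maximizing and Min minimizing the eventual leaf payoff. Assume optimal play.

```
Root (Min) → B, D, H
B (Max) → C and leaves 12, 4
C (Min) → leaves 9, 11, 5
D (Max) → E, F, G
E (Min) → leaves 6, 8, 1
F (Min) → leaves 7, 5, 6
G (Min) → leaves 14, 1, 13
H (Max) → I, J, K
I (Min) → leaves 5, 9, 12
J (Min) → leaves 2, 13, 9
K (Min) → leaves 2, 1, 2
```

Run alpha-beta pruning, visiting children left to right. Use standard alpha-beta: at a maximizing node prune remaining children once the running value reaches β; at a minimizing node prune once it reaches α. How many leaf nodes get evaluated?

C [α=-∞,β=+∞]: v=5
B [α=-∞,β=+∞]: v=12
E [α=-∞,β=12]: v=1
F [α=1,β=12]: v=5
G [α=5,β=12]: v=1 after child 2 ≤ α → α-cutoff, skip 1
D [α=-∞,β=12]: v=5
I [α=-∞,β=5]: v=5
H [α=-∞,β=5]: v=5 after child 1 ≥ β → β-cutoff, skip 2
Root [α=-∞,β=+∞]: v=5
Leaves evaluated: 16 of 23.

16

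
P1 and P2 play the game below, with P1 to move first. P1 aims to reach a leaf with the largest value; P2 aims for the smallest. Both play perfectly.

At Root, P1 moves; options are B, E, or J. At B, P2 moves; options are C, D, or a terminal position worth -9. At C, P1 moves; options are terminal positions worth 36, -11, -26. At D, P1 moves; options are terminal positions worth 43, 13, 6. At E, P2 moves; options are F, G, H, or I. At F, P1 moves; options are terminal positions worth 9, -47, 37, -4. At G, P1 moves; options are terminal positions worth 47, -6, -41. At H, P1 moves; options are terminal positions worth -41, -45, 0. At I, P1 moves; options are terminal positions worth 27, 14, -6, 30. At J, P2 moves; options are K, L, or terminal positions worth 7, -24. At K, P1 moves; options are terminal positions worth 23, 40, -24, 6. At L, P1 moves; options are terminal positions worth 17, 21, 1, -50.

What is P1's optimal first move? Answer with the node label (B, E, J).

C (P1): max(36, -11, -26) = 36
D (P1): max(43, 13, 6) = 43
B (P2): min(36, 43, -9) = -9
F (P1): max(9, -47, 37, -4) = 37
G (P1): max(47, -6, -41) = 47
H (P1): max(-41, -45, 0) = 0
I (P1): max(27, 14, -6, 30) = 30
E (P2): min(37, 47, 0, 30) = 0
K (P1): max(23, 40, -24, 6) = 40
L (P1): max(17, 21, 1, -50) = 21
J (P2): min(40, 21, 7, -24) = -24
Root (P1): max(-9, 0, -24) = 0
P1 picks the child with the highest value: E (value 0).

E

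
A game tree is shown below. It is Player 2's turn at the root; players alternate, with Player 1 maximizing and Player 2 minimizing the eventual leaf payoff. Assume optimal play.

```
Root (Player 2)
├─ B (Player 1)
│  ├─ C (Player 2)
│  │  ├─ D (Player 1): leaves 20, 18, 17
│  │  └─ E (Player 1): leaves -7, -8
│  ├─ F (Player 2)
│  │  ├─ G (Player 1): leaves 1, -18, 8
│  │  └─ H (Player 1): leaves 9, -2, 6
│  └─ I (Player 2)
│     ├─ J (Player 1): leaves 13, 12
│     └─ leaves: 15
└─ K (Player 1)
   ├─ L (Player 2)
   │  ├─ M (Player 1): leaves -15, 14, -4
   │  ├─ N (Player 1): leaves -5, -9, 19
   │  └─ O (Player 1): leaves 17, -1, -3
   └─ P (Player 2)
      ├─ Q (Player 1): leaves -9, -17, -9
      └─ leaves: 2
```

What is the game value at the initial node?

D (Player 1): max(20, 18, 17) = 20
E (Player 1): max(-7, -8) = -7
C (Player 2): min(20, -7) = -7
G (Player 1): max(1, -18, 8) = 8
H (Player 1): max(9, -2, 6) = 9
F (Player 2): min(8, 9) = 8
J (Player 1): max(13, 12) = 13
I (Player 2): min(13, 15) = 13
B (Player 1): max(-7, 8, 13) = 13
M (Player 1): max(-15, 14, -4) = 14
N (Player 1): max(-5, -9, 19) = 19
O (Player 1): max(17, -1, -3) = 17
L (Player 2): min(14, 19, 17) = 14
Q (Player 1): max(-9, -17, -9) = -9
P (Player 2): min(-9, 2) = -9
K (Player 1): max(14, -9) = 14
Root (Player 2): min(13, 14) = 13

13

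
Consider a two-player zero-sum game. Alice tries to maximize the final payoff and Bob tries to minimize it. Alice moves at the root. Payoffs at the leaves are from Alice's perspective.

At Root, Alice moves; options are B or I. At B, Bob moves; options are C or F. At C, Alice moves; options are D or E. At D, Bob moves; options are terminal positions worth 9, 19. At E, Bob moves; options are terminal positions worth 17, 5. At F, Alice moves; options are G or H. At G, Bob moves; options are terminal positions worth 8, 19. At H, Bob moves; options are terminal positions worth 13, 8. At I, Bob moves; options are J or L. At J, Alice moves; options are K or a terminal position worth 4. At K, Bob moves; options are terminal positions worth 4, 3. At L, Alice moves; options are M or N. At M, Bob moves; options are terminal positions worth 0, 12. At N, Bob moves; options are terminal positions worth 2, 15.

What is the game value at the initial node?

D (Bob): min(9, 19) = 9
E (Bob): min(17, 5) = 5
C (Alice): max(9, 5) = 9
G (Bob): min(8, 19) = 8
H (Bob): min(13, 8) = 8
F (Alice): max(8, 8) = 8
B (Bob): min(9, 8) = 8
K (Bob): min(4, 3) = 3
J (Alice): max(3, 4) = 4
M (Bob): min(0, 12) = 0
N (Bob): min(2, 15) = 2
L (Alice): max(0, 2) = 2
I (Bob): min(4, 2) = 2
Root (Alice): max(8, 2) = 8

8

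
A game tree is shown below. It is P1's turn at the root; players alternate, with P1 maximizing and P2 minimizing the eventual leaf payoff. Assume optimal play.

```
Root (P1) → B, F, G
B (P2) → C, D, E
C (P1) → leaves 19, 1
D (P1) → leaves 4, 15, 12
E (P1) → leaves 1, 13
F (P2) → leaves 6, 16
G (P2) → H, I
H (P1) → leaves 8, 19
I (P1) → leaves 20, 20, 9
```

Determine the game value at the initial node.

19

C (P1): max(19, 1) = 19
D (P1): max(4, 15, 12) = 15
E (P1): max(1, 13) = 13
B (P2): min(19, 15, 13) = 13
F (P2): min(6, 16) = 6
H (P1): max(8, 19) = 19
I (P1): max(20, 20, 9) = 20
G (P2): min(19, 20) = 19
Root (P1): max(13, 6, 19) = 19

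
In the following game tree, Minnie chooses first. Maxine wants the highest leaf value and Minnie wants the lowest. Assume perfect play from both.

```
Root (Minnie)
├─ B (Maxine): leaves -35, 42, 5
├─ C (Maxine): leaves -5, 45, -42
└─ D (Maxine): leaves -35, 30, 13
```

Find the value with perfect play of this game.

B (Maxine): max(-35, 42, 5) = 42
C (Maxine): max(-5, 45, -42) = 45
D (Maxine): max(-35, 30, 13) = 30
Root (Minnie): min(42, 45, 30) = 30

30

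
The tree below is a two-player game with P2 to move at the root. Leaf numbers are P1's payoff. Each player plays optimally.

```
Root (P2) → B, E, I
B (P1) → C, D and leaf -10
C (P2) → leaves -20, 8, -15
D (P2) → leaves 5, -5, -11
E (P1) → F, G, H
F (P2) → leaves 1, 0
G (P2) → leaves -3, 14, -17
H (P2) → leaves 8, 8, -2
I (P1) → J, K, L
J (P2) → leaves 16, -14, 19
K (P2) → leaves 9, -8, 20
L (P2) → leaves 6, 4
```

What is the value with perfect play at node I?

4

J: min(16, -14, 19) = -14
K: min(9, -8, 20) = -8
L: min(6, 4) = 4
I: max(-14, -8, 4) = 4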